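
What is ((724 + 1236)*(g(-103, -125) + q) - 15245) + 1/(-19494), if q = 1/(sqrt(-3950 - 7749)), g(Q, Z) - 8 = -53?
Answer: -2016556831/19494 - 1960*I*sqrt(11699)/11699 ≈ -1.0345e+5 - 18.121*I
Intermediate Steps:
g(Q, Z) = -45 (g(Q, Z) = 8 - 53 = -45)
q = -I*sqrt(11699)/11699 (q = 1/(sqrt(-11699)) = 1/(I*sqrt(11699)) = -I*sqrt(11699)/11699 ≈ -0.0092454*I)
((724 + 1236)*(g(-103, -125) + q) - 15245) + 1/(-19494) = ((724 + 1236)*(-45 - I*sqrt(11699)/11699) - 15245) + 1/(-19494) = (1960*(-45 - I*sqrt(11699)/11699) - 15245) - 1/19494 = ((-88200 - 1960*I*sqrt(11699)/11699) - 15245) - 1/19494 = (-103445 - 1960*I*sqrt(11699)/11699) - 1/19494 = -2016556831/19494 - 1960*I*sqrt(11699)/11699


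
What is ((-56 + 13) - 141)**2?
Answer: 33856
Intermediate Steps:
((-56 + 13) - 141)**2 = (-43 - 141)**2 = (-184)**2 = 33856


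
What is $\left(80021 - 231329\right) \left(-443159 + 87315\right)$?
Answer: $53842043952$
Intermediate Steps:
$\left(80021 - 231329\right) \left(-443159 + 87315\right) = \left(-151308\right) \left(-355844\right) = 53842043952$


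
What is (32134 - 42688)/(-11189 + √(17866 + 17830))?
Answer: 118088706/125158025 + 42216*√2231/125158025 ≈ 0.95945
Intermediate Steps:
(32134 - 42688)/(-11189 + √(17866 + 17830)) = -10554/(-11189 + √35696) = -10554/(-11189 + 4*√2231)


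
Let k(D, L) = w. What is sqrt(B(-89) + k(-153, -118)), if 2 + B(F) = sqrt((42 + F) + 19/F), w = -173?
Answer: sqrt(-1386175 + 89*I*sqrt(373978))/89 ≈ 0.25966 + 13.231*I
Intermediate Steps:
k(D, L) = -173
B(F) = -2 + sqrt(42 + F + 19/F) (B(F) = -2 + sqrt((42 + F) + 19/F) = -2 + sqrt(42 + F + 19/F))
sqrt(B(-89) + k(-153, -118)) = sqrt((-2 + sqrt(42 - 89 + 19/(-89))) - 173) = sqrt((-2 + sqrt(42 - 89 + 19*(-1/89))) - 173) = sqrt((-2 + sqrt(42 - 89 - 19/89)) - 173) = sqrt((-2 + sqrt(-4202/89)) - 173) = sqrt((-2 + I*sqrt(373978)/89) - 173) = sqrt(-175 + I*sqrt(373978)/89)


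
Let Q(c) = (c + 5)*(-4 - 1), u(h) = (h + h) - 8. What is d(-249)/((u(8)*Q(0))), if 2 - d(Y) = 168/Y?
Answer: -111/8300 ≈ -0.013373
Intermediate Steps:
d(Y) = 2 - 168/Y
u(h) = -8 + 2*h (u(h) = 2*h - 8 = -8 + 2*h)
Q(c) = -25 - 5*c (Q(c) = (5 + c)*(-5) = -25 - 5*c)
d(-249)/((u(8)*Q(0))) = (2 - 168/(-249))/(((-8 + 2*8)*(-25 - 5*0))) = (2 - 168*(-1/249))/(((-8 + 16)*(-25 + 0))) = (2 + 56/83)/((8*(-25))) = (222/83)/(-200) = (222/83)*(-1/200) = -111/8300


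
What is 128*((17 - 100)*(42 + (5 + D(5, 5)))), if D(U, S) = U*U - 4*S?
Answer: -552448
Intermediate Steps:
D(U, S) = U² - 4*S
128*((17 - 100)*(42 + (5 + D(5, 5)))) = 128*((17 - 100)*(42 + (5 + (5² - 4*5)))) = 128*(-83*(42 + (5 + (25 - 20)))) = 128*(-83*(42 + (5 + 5))) = 128*(-83*(42 + 10)) = 128*(-83*52) = 128*(-4316) = -552448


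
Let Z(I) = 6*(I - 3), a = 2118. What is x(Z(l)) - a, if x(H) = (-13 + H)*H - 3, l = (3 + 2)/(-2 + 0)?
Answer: -603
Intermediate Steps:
l = -5/2 (l = 5/(-2) = 5*(-½) = -5/2 ≈ -2.5000)
Z(I) = -18 + 6*I (Z(I) = 6*(-3 + I) = -18 + 6*I)
x(H) = -3 + H*(-13 + H) (x(H) = H*(-13 + H) - 3 = -3 + H*(-13 + H))
x(Z(l)) - a = (-3 + (-18 + 6*(-5/2))² - 13*(-18 + 6*(-5/2))) - 1*2118 = (-3 + (-18 - 15)² - 13*(-18 - 15)) - 2118 = (-3 + (-33)² - 13*(-33)) - 2118 = (-3 + 1089 + 429) - 2118 = 1515 - 2118 = -603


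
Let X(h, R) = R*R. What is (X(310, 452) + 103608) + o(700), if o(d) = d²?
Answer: 797912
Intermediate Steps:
X(h, R) = R²
(X(310, 452) + 103608) + o(700) = (452² + 103608) + 700² = (204304 + 103608) + 490000 = 307912 + 490000 = 797912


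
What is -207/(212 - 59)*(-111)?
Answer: 2553/17 ≈ 150.18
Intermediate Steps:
-207/(212 - 59)*(-111) = -207/153*(-111) = -207*1/153*(-111) = -23/17*(-111) = 2553/17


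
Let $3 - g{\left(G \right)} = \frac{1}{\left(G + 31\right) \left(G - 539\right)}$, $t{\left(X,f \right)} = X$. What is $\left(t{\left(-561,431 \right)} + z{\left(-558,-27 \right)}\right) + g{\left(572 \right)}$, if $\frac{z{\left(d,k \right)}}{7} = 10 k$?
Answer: $- \frac{48712753}{19899} \approx -2448.0$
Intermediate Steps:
$g{\left(G \right)} = 3 - \frac{1}{\left(-539 + G\right) \left(31 + G\right)}$ ($g{\left(G \right)} = 3 - \frac{1}{\left(G + 31\right) \left(G - 539\right)} = 3 - \frac{1}{\left(31 + G\right) \left(-539 + G\right)} = 3 - \frac{1}{\left(-539 + G\right) \left(31 + G\right)}$)
$z{\left(d,k \right)} = 70 k$ ($z{\left(d,k \right)} = 7 \cdot 10 k = 70 k$)
$\left(t{\left(-561,431 \right)} + z{\left(-558,-27 \right)}\right) + g{\left(572 \right)} = \left(-561 + 70 \left(-27\right)\right) + \frac{50128 - 3 \cdot 572^{2} + 1524 \cdot 572}{16709 - 572^{2} + 508 \cdot 572} = \left(-561 - 1890\right) + \frac{50128 - 981552 + 871728}{16709 - 327184 + 290576} = -2451 + \frac{50128 - 981552 + 871728}{16709 - 327184 + 290576} = -2451 + \frac{1}{-19899} \left(-59696\right) = -2451 - - \frac{59696}{19899} = -2451 + \frac{59696}{19899} = - \frac{48712753}{19899}$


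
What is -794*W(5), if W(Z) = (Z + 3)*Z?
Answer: -31760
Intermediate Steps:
W(Z) = Z*(3 + Z) (W(Z) = (3 + Z)*Z = Z*(3 + Z))
-794*W(5) = -3970*(3 + 5) = -3970*8 = -794*40 = -31760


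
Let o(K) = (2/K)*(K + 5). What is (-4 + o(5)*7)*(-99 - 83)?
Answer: -4368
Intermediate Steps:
o(K) = 2*(5 + K)/K (o(K) = (2/K)*(5 + K) = 2*(5 + K)/K)
(-4 + o(5)*7)*(-99 - 83) = (-4 + (2 + 10/5)*7)*(-99 - 83) = (-4 + (2 + 10*(⅕))*7)*(-182) = (-4 + (2 + 2)*7)*(-182) = (-4 + 4*7)*(-182) = (-4 + 28)*(-182) = 24*(-182) = -4368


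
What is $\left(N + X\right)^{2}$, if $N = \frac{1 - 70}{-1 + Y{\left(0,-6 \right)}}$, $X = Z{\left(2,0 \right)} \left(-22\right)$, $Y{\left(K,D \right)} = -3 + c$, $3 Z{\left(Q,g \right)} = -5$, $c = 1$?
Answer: $\frac{32041}{9} \approx 3560.1$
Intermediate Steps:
$Z{\left(Q,g \right)} = - \frac{5}{3}$ ($Z{\left(Q,g \right)} = \frac{1}{3} \left(-5\right) = - \frac{5}{3}$)
$Y{\left(K,D \right)} = -2$ ($Y{\left(K,D \right)} = -3 + 1 = -2$)
$X = \frac{110}{3}$ ($X = \left(- \frac{5}{3}\right) \left(-22\right) = \frac{110}{3} \approx 36.667$)
$N = 23$ ($N = \frac{1 - 70}{-1 - 2} = - \frac{69}{-3} = \left(-69\right) \left(- \frac{1}{3}\right) = 23$)
$\left(N + X\right)^{2} = \left(23 + \frac{110}{3}\right)^{2} = \left(\frac{179}{3}\right)^{2} = \frac{32041}{9}$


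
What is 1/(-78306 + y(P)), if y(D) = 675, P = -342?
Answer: -1/77631 ≈ -1.2881e-5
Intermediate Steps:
1/(-78306 + y(P)) = 1/(-78306 + 675) = 1/(-77631) = -1/77631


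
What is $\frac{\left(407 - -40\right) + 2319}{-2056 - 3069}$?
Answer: $- \frac{2766}{5125} \approx -0.53971$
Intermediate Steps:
$\frac{\left(407 - -40\right) + 2319}{-2056 - 3069} = \frac{\left(407 + 40\right) + 2319}{-5125} = \left(447 + 2319\right) \left(- \frac{1}{5125}\right) = 2766 \left(- \frac{1}{5125}\right) = - \frac{2766}{5125}$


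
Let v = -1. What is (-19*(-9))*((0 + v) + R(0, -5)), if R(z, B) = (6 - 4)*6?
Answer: 1881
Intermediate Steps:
R(z, B) = 12 (R(z, B) = 2*6 = 12)
(-19*(-9))*((0 + v) + R(0, -5)) = (-19*(-9))*((0 - 1) + 12) = 171*(-1 + 12) = 171*11 = 1881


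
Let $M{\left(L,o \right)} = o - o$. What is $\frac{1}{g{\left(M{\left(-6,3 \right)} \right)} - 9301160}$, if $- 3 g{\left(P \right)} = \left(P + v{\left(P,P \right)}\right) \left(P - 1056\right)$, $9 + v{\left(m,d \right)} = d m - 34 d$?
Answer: $- \frac{1}{9304328} \approx -1.0748 \cdot 10^{-7}$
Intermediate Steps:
$v{\left(m,d \right)} = -9 - 34 d + d m$ ($v{\left(m,d \right)} = -9 + \left(d m - 34 d\right) = -9 + \left(- 34 d + d m\right) = -9 - 34 d + d m$)
$M{\left(L,o \right)} = 0$
$g{\left(P \right)} = - \frac{\left(-1056 + P\right) \left(-9 + P^{2} - 33 P\right)}{3}$ ($g{\left(P \right)} = - \frac{\left(P - \left(9 + 34 P - P P\right)\right) \left(P - 1056\right)}{3} = - \frac{\left(P - \left(9 - P^{2} + 34 P\right)\right) \left(-1056 + P\right)}{3} = - \frac{\left(-9 + P^{2} - 33 P\right) \left(-1056 + P\right)}{3} = - \frac{\left(-1056 + P\right) \left(-9 + P^{2} - 33 P\right)}{3}$)
$\frac{1}{g{\left(M{\left(-6,3 \right)} \right)} - 9301160} = \frac{1}{\left(-3168 - 0 + 363 \cdot 0^{2} - \frac{0^{3}}{3}\right) - 9301160} = \frac{1}{\left(-3168 + 0 + 363 \cdot 0 - 0\right) - 9301160} = \frac{1}{\left(-3168 + 0 + 0 + 0\right) - 9301160} = \frac{1}{-3168 - 9301160} = \frac{1}{-9304328} = - \frac{1}{9304328}$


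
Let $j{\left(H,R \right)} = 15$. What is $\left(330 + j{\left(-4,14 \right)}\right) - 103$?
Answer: $242$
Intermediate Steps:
$\left(330 + j{\left(-4,14 \right)}\right) - 103 = \left(330 + 15\right) - 103 = 345 - 103 = 242$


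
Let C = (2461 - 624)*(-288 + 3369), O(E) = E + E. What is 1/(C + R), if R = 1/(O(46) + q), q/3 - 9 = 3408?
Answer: 10343/58539280372 ≈ 1.7668e-7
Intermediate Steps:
q = 10251 (q = 27 + 3*3408 = 27 + 10224 = 10251)
O(E) = 2*E
R = 1/10343 (R = 1/(2*46 + 10251) = 1/(92 + 10251) = 1/10343 ≈ 9.6684e-5)
C = 5659797 (C = 1837*3081 = 5659797)
1/(C + R) = 1/(5659797 + 1/10343) = 1/(58539280372/10343) = 10343/58539280372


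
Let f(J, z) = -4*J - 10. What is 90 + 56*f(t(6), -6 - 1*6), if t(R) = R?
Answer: -1814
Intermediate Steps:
f(J, z) = -10 - 4*J
90 + 56*f(t(6), -6 - 1*6) = 90 + 56*(-10 - 4*6) = 90 + 56*(-10 - 24) = 90 + 56*(-34) = 90 - 1904 = -1814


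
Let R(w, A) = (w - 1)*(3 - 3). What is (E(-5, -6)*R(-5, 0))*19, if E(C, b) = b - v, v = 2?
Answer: 0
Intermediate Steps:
R(w, A) = 0 (R(w, A) = (-1 + w)*0 = 0)
E(C, b) = -2 + b (E(C, b) = b - 1*2 = b - 2 = -2 + b)
(E(-5, -6)*R(-5, 0))*19 = ((-2 - 6)*0)*19 = -8*0*19 = 0*19 = 0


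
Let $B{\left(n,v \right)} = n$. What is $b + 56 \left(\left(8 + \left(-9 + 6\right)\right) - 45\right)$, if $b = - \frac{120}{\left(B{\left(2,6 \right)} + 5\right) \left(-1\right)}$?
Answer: $- \frac{15560}{7} \approx -2222.9$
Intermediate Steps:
$b = \frac{120}{7}$ ($b = - \frac{120}{\left(2 + 5\right) \left(-1\right)} = - \frac{120}{7 \left(-1\right)} = - \frac{120}{-7} = \left(-120\right) \left(- \frac{1}{7}\right) = \frac{120}{7} \approx 17.143$)
$b + 56 \left(\left(8 + \left(-9 + 6\right)\right) - 45\right) = \frac{120}{7} + 56 \left(\left(8 + \left(-9 + 6\right)\right) - 45\right) = \frac{120}{7} + 56 \left(\left(8 - 3\right) - 45\right) = \frac{120}{7} + 56 \left(5 - 45\right) = \frac{120}{7} + 56 \left(-40\right) = \frac{120}{7} - 2240 = - \frac{15560}{7}$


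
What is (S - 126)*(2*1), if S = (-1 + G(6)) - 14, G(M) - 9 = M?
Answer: -252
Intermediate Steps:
G(M) = 9 + M
S = 0 (S = (-1 + (9 + 6)) - 14 = (-1 + 15) - 14 = 14 - 14 = 0)
(S - 126)*(2*1) = (0 - 126)*(2*1) = -126*2 = -252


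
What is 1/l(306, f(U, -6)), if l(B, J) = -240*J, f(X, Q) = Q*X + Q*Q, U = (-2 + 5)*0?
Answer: -1/8640 ≈ -0.00011574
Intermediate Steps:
U = 0 (U = 3*0 = 0)
f(X, Q) = Q² + Q*X (f(X, Q) = Q*X + Q² = Q² + Q*X)
1/l(306, f(U, -6)) = 1/(-(-1440)*(-6 + 0)) = 1/(-(-1440)*(-6)) = 1/(-240*36) = 1/(-8640) = -1/8640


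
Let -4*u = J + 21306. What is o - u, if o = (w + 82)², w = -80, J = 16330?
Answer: 9413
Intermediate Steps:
u = -9409 (u = -(16330 + 21306)/4 = -¼*37636 = -9409)
o = 4 (o = (-80 + 82)² = 2² = 4)
o - u = 4 - 1*(-9409) = 4 + 9409 = 9413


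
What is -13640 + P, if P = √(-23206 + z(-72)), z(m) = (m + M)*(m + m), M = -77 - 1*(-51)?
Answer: -13640 + I*√9094 ≈ -13640.0 + 95.362*I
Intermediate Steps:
M = -26 (M = -77 + 51 = -26)
z(m) = 2*m*(-26 + m) (z(m) = (m - 26)*(m + m) = (-26 + m)*(2*m) = 2*m*(-26 + m))
P = I*√9094 (P = √(-23206 + 2*(-72)*(-26 - 72)) = √(-23206 + 2*(-72)*(-98)) = √(-23206 + 14112) = √(-9094) = I*√9094 ≈ 95.362*I)
-13640 + P = -13640 + I*√9094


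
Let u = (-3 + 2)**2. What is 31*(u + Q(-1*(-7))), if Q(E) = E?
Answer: 248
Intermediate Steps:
u = 1 (u = (-1)**2 = 1)
31*(u + Q(-1*(-7))) = 31*(1 - 1*(-7)) = 31*(1 + 7) = 31*8 = 248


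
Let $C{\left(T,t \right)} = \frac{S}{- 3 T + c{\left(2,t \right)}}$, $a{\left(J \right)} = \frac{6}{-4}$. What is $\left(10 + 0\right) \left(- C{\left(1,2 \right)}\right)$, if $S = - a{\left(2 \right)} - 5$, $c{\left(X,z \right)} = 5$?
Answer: $\frac{35}{2} \approx 17.5$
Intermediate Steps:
$a{\left(J \right)} = - \frac{3}{2}$ ($a{\left(J \right)} = 6 \left(- \frac{1}{4}\right) = - \frac{3}{2}$)
$S = - \frac{7}{2}$ ($S = \left(-1\right) \left(- \frac{3}{2}\right) - 5 = \frac{3}{2} - 5 = - \frac{7}{2} \approx -3.5$)
$C{\left(T,t \right)} = - \frac{7}{2 \left(5 - 3 T\right)}$ ($C{\left(T,t \right)} = - \frac{7}{2 \left(- 3 T + 5\right)} = - \frac{7}{2 \left(5 - 3 T\right)}$)
$\left(10 + 0\right) \left(- C{\left(1,2 \right)}\right) = \left(10 + 0\right) \left(- \frac{7}{2 \left(-5 + 3 \cdot 1\right)}\right) = 10 \left(- \frac{7}{2 \left(-5 + 3\right)}\right) = 10 \left(- \frac{7}{2 \left(-2\right)}\right) = 10 \left(- \frac{7 \left(-1\right)}{2 \cdot 2}\right) = 10 \left(\left(-1\right) \left(- \frac{7}{4}\right)\right) = 10 \cdot \frac{7}{4} = \frac{35}{2}$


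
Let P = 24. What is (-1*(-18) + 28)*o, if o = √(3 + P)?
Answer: 138*√3 ≈ 239.02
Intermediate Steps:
o = 3*√3 (o = √(3 + 24) = √27 = 3*√3 ≈ 5.1962)
(-1*(-18) + 28)*o = (-1*(-18) + 28)*(3*√3) = (18 + 28)*(3*√3) = 46*(3*√3) = 138*√3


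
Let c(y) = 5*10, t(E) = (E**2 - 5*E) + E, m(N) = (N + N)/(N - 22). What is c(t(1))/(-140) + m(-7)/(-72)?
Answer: -2659/7308 ≈ -0.36385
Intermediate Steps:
m(N) = 2*N/(-22 + N) (m(N) = (2*N)/(-22 + N) = 2*N/(-22 + N))
t(E) = E**2 - 4*E
c(y) = 50
c(t(1))/(-140) + m(-7)/(-72) = 50/(-140) + (2*(-7)/(-22 - 7))/(-72) = 50*(-1/140) + (2*(-7)/(-29))*(-1/72) = -5/14 + (2*(-7)*(-1/29))*(-1/72) = -5/14 + (14/29)*(-1/72) = -5/14 - 7/1044 = -2659/7308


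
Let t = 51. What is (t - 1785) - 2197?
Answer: -3931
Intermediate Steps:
(t - 1785) - 2197 = (51 - 1785) - 2197 = -1734 - 2197 = -3931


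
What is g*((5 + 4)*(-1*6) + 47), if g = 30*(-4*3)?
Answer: 2520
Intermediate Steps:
g = -360 (g = 30*(-12) = -360)
g*((5 + 4)*(-1*6) + 47) = -360*((5 + 4)*(-1*6) + 47) = -360*(9*(-6) + 47) = -360*(-54 + 47) = -360*(-7) = 2520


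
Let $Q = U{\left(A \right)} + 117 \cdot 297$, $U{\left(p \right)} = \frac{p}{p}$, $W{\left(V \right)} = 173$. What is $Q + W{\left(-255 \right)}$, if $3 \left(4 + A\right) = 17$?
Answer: $34923$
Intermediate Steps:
$A = \frac{5}{3}$ ($A = -4 + \frac{1}{3} \cdot 17 = -4 + \frac{17}{3} = \frac{5}{3} \approx 1.6667$)
$U{\left(p \right)} = 1$
$Q = 34750$ ($Q = 1 + 117 \cdot 297 = 1 + 34749 = 34750$)
$Q + W{\left(-255 \right)} = 34750 + 173 = 34923$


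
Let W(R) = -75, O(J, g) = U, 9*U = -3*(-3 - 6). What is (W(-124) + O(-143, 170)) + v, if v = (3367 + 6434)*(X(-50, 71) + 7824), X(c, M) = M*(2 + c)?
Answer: 43281144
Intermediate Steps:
U = 3 (U = (-3*(-3 - 6))/9 = (-3*(-9))/9 = (1/9)*27 = 3)
O(J, g) = 3
v = 43281216 (v = (3367 + 6434)*(71*(2 - 50) + 7824) = 9801*(71*(-48) + 7824) = 9801*(-3408 + 7824) = 9801*4416 = 43281216)
(W(-124) + O(-143, 170)) + v = (-75 + 3) + 43281216 = -72 + 43281216 = 43281144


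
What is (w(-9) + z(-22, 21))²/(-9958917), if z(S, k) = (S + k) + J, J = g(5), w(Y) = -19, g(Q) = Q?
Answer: -75/3319639 ≈ -2.2593e-5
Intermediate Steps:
J = 5
z(S, k) = 5 + S + k (z(S, k) = (S + k) + 5 = 5 + S + k)
(w(-9) + z(-22, 21))²/(-9958917) = (-19 + (5 - 22 + 21))²/(-9958917) = (-19 + 4)²*(-1/9958917) = (-15)²*(-1/9958917) = 225*(-1/9958917) = -75/3319639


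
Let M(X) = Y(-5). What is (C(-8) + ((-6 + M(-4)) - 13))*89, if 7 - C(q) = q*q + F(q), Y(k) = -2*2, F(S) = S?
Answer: -6408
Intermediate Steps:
Y(k) = -4
M(X) = -4
C(q) = 7 - q - q² (C(q) = 7 - (q*q + q) = 7 - (q² + q) = 7 - (q + q²) = 7 + (-q - q²) = 7 - q - q²)
(C(-8) + ((-6 + M(-4)) - 13))*89 = ((7 - 1*(-8) - 1*(-8)²) + ((-6 - 4) - 13))*89 = ((7 + 8 - 1*64) + (-10 - 13))*89 = ((7 + 8 - 64) - 23)*89 = (-49 - 23)*89 = -72*89 = -6408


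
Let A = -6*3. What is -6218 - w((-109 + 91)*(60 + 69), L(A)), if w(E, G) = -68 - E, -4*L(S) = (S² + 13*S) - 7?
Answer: -8472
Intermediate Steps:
A = -18
L(S) = 7/4 - 13*S/4 - S²/4 (L(S) = -((S² + 13*S) - 7)/4 = -(-7 + S² + 13*S)/4 = 7/4 - 13*S/4 - S²/4)
-6218 - w((-109 + 91)*(60 + 69), L(A)) = -6218 - (-68 - (-109 + 91)*(60 + 69)) = -6218 - (-68 - (-18)*129) = -6218 - (-68 - 1*(-2322)) = -6218 - (-68 + 2322) = -6218 - 1*2254 = -6218 - 2254 = -8472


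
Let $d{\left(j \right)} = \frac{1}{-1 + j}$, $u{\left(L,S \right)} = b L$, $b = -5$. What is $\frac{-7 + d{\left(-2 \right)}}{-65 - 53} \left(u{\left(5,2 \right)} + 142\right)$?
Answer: $\frac{429}{59} \approx 7.2712$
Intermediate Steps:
$u{\left(L,S \right)} = - 5 L$
$\frac{-7 + d{\left(-2 \right)}}{-65 - 53} \left(u{\left(5,2 \right)} + 142\right) = \frac{-7 + \frac{1}{-1 - 2}}{-65 - 53} \left(\left(-5\right) 5 + 142\right) = \frac{-7 + \frac{1}{-3}}{-118} \left(-25 + 142\right) = \left(-7 - \frac{1}{3}\right) \left(- \frac{1}{118}\right) 117 = \left(- \frac{22}{3}\right) \left(- \frac{1}{118}\right) 117 = \frac{11}{177} \cdot 117 = \frac{429}{59}$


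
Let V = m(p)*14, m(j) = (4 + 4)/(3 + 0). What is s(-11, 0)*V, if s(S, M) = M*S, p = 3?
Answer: 0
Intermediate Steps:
m(j) = 8/3
V = 112/3 (V = (8/3)*14 = 112/3 ≈ 37.333)
s(-11, 0)*V = (0*(-11))*(112/3) = 0*(112/3) = 0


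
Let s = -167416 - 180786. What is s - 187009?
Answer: -535211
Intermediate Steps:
s = -348202
s - 187009 = -348202 - 187009 = -535211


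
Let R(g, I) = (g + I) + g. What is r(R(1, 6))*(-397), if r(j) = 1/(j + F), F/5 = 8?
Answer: -397/48 ≈ -8.2708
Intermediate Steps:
F = 40 (F = 5*8 = 40)
R(g, I) = I + 2*g (R(g, I) = (I + g) + g = I + 2*g)
r(j) = 1/(40 + j) (r(j) = 1/(j + 40) = 1/(40 + j))
r(R(1, 6))*(-397) = -397/(40 + (6 + 2*1)) = -397/(40 + (6 + 2)) = -397/(40 + 8) = -397/48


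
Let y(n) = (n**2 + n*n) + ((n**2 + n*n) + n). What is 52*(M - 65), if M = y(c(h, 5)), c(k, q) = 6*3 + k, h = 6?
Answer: 117676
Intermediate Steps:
c(k, q) = 18 + k
y(n) = n + 4*n**2 (y(n) = (n**2 + n**2) + ((n**2 + n**2) + n) = 2*n**2 + (2*n**2 + n) = 2*n**2 + (n + 2*n**2) = n + 4*n**2)
M = 2328 (M = (18 + 6)*(1 + 4*(18 + 6)) = 24*(1 + 4*24) = 24*(1 + 96) = 24*97 = 2328)
52*(M - 65) = 52*(2328 - 65) = 52*2263 = 117676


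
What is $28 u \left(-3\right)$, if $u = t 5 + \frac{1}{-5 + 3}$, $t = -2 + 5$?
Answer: $-1218$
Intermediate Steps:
$t = 3$
$u = \frac{29}{2}$ ($u = 3 \cdot 5 + \frac{1}{-5 + 3} = 15 + \frac{1}{-2} = 15 - \frac{1}{2} = \frac{29}{2} \approx 14.5$)
$28 u \left(-3\right) = 28 \cdot \frac{29}{2} \left(-3\right) = 406 \left(-3\right) = -1218$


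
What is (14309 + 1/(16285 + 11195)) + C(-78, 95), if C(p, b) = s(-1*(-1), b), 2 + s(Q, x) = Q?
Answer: 393183841/27480 ≈ 14308.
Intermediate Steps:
s(Q, x) = -2 + Q
C(p, b) = -1 (C(p, b) = -2 - 1*(-1) = -2 + 1 = -1)
(14309 + 1/(16285 + 11195)) + C(-78, 95) = (14309 + 1/(16285 + 11195)) - 1 = (14309 + 1/27480) - 1 = 393211321/27480 - 1 = 393183841/27480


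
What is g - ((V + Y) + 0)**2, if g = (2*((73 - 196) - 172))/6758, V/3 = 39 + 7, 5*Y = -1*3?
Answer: -1594790626/84475 ≈ -18879.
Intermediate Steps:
Y = -3/5 (Y = (-1*3)/5 = (1/5)*(-3) = -3/5 ≈ -0.60000)
V = 138 (V = 3*(39 + 7) = 3*46 = 138)
g = -295/3379 (g = (2*(-123 - 172))*(1/6758) = (2*(-295))*(1/6758) = -590*1/6758 = -295/3379 ≈ -0.087304)
g - ((V + Y) + 0)**2 = -295/3379 - ((138 - 3/5) + 0)**2 = -295/3379 - (687/5 + 0)**2 = -295/3379 - (687/5)**2 = -295/3379 - 1*471969/25 = -295/3379 - 471969/25 = -1594790626/84475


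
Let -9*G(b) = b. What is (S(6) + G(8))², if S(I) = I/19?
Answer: 9604/29241 ≈ 0.32844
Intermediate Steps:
G(b) = -b/9
S(I) = I/19 (S(I) = I*(1/19) = I/19)
(S(6) + G(8))² = ((1/19)*6 - ⅑*8)² = (6/19 - 8/9)² = (-98/171)² = 9604/29241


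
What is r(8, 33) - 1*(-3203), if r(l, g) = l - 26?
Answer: 3185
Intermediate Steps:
r(l, g) = -26 + l
r(8, 33) - 1*(-3203) = (-26 + 8) - 1*(-3203) = -18 + 3203 = 3185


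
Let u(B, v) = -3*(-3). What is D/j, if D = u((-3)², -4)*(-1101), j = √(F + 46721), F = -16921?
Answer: -9909*√298/2980 ≈ -57.401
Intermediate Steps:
u(B, v) = 9
j = 10*√298 (j = √(-16921 + 46721) = √29800 = 10*√298 ≈ 172.63)
D = -9909 (D = 9*(-1101) = -9909)
D/j = -9909*√298/2980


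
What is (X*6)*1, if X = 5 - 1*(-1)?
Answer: 36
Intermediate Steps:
X = 6 (X = 5 + 1 = 6)
(X*6)*1 = (6*6)*1 = 36*1 = 36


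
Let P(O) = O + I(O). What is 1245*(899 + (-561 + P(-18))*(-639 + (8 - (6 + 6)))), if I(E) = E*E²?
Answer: 5133349140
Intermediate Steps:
I(E) = E³
P(O) = O + O³
1245*(899 + (-561 + P(-18))*(-639 + (8 - (6 + 6)))) = 1245*(899 + (-561 + (-18 + (-18)³))*(-639 + (8 - (6 + 6)))) = 1245*(899 + (-561 + (-18 - 5832))*(-639 + (8 - 1*12))) = 1245*(899 + (-561 - 5850)*(-639 + (8 - 12))) = 1245*(899 - 6411*(-639 - 4)) = 1245*(899 - 6411*(-643)) = 1245*(899 + 4122273) = 1245*4123172 = 5133349140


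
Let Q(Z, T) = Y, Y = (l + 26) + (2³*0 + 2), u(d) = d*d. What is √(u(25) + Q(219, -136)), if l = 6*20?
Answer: √773 ≈ 27.803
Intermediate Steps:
l = 120
u(d) = d²
Y = 148 (Y = (120 + 26) + (2³*0 + 2) = 146 + (8*0 + 2) = 146 + (0 + 2) = 146 + 2 = 148)
Q(Z, T) = 148
√(u(25) + Q(219, -136)) = √(25² + 148) = √(625 + 148) = √773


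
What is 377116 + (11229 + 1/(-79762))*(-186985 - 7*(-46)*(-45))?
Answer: -180420499931683/79762 ≈ -2.2620e+9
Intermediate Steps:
377116 + (11229 + 1/(-79762))*(-186985 - 7*(-46)*(-45)) = 377116 + (11229 - 1/79762)*(-186985 + 322*(-45)) = 377116 + 895647497*(-186985 - 14490)/79762 = 377116 + (895647497/79762)*(-201475) = 377116 - 180450579458075/79762 = -180420499931683/79762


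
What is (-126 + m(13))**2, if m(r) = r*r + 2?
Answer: 2025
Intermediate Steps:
m(r) = 2 + r**2 (m(r) = r**2 + 2 = 2 + r**2)
(-126 + m(13))**2 = (-126 + (2 + 13**2))**2 = (-126 + (2 + 169))**2 = (-126 + 171)**2 = 45**2 = 2025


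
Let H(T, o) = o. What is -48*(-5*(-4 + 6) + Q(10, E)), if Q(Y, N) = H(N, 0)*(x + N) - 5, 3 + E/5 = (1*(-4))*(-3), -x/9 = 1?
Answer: 720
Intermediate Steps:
x = -9 (x = -9*1 = -9)
E = 45 (E = -15 + 5*((1*(-4))*(-3)) = -15 + 5*(-4*(-3)) = -15 + 5*12 = -15 + 60 = 45)
Q(Y, N) = -5 (Q(Y, N) = 0*(-9 + N) - 5 = 0 - 5 = -5)
-48*(-5*(-4 + 6) + Q(10, E)) = -48*(-5*(-4 + 6) - 5) = -48*(-5*2 - 5) = -48*(-10 - 5) = -48*(-15) = 720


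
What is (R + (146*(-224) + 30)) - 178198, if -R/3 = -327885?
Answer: 772783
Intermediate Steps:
R = 983655 (R = -3*(-327885) = 983655)
(R + (146*(-224) + 30)) - 178198 = (983655 + (146*(-224) + 30)) - 178198 = (983655 + (-32704 + 30)) - 178198 = (983655 - 32674) - 178198 = 950981 - 178198 = 772783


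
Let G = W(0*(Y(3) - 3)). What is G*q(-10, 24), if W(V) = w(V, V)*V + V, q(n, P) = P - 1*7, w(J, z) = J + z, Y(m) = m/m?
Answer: 0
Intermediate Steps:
Y(m) = 1
q(n, P) = -7 + P (q(n, P) = P - 7 = -7 + P)
W(V) = V + 2*V² (W(V) = (V + V)*V + V = (2*V)*V + V = 2*V² + V = V + 2*V²)
G = 0 (G = (0*(1 - 3))*(1 + 2*(0*(1 - 3))) = (0*(-2))*(1 + 2*(0*(-2))) = 0*(1 + 2*0) = 0*(1 + 0) = 0*1 = 0)
G*q(-10, 24) = 0*(-7 + 24) = 0*17 = 0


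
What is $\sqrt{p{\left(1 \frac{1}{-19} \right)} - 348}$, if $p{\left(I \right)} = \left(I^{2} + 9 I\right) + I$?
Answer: $\frac{i \sqrt{125817}}{19} \approx 18.669 i$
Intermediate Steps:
$p{\left(I \right)} = I^{2} + 10 I$
$\sqrt{p{\left(1 \frac{1}{-19} \right)} - 348} = \sqrt{1 \frac{1}{-19} \left(10 + 1 \frac{1}{-19}\right) - 348} = \sqrt{1 \left(- \frac{1}{19}\right) \left(10 + 1 \left(- \frac{1}{19}\right)\right) - 348} = \sqrt{- \frac{10 - \frac{1}{19}}{19} - 348} = \sqrt{\left(- \frac{1}{19}\right) \frac{189}{19} - 348} = \sqrt{- \frac{189}{361} - 348} = \sqrt{- \frac{125817}{361}} = \frac{i \sqrt{125817}}{19}$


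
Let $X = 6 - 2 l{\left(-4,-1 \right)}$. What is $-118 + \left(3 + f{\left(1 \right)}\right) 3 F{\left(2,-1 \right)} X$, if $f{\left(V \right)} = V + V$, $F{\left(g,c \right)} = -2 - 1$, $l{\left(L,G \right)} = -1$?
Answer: $-478$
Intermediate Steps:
$F{\left(g,c \right)} = -3$
$f{\left(V \right)} = 2 V$
$X = 8$ ($X = 6 - -2 = 6 + 2 = 8$)
$-118 + \left(3 + f{\left(1 \right)}\right) 3 F{\left(2,-1 \right)} X = -118 + \left(3 + 2 \cdot 1\right) 3 \left(\left(-3\right) 8\right) = -118 + \left(3 + 2\right) 3 \left(-24\right) = -118 + 5 \cdot 3 \left(-24\right) = -118 + 15 \left(-24\right) = -118 - 360 = -478$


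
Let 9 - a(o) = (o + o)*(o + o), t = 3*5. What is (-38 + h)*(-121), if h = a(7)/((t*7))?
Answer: 505417/105 ≈ 4813.5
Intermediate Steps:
t = 15
a(o) = 9 - 4*o**2 (a(o) = 9 - (o + o)*(o + o) = 9 - 2*o*2*o = 9 - 4*o**2)
h = -187/105 (h = (9 - 4*7**2)/((15*7)) = (9 - 4*49)/105 = (9 - 196)*(1/105) = -187*1/105 = -187/105 ≈ -1.7810)
(-38 + h)*(-121) = (-38 - 187/105)*(-121) = -4177/105*(-121) = 505417/105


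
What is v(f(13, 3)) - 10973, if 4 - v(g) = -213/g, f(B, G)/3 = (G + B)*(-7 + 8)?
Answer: -175433/16 ≈ -10965.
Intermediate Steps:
f(B, G) = 3*B + 3*G (f(B, G) = 3*((G + B)*(-7 + 8)) = 3*((B + G)*1) = 3*(B + G) = 3*B + 3*G)
v(g) = 4 + 213/g (v(g) = 4 - (-213)/g = 4 + 213/g)
v(f(13, 3)) - 10973 = (4 + 213/(3*13 + 3*3)) - 10973 = (4 + 213/(39 + 9)) - 10973 = (4 + 213/48) - 10973 = (4 + 213*(1/48)) - 10973 = (4 + 71/16) - 10973 = 135/16 - 10973 = -175433/16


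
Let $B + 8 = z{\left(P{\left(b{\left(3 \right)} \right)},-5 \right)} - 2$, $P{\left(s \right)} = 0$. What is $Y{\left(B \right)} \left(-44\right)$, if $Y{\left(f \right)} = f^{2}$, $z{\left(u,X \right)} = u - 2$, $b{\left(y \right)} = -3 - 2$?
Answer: $-6336$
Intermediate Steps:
$b{\left(y \right)} = -5$
$z{\left(u,X \right)} = -2 + u$
$B = -12$ ($B = -8 + \left(\left(-2 + 0\right) - 2\right) = -8 - 4 = -12$)
$Y{\left(B \right)} \left(-44\right) = \left(-12\right)^{2} \left(-44\right) = 144 \left(-44\right) = -6336$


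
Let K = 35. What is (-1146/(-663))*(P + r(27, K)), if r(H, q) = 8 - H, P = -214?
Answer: -89006/221 ≈ -402.74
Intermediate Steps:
(-1146/(-663))*(P + r(27, K)) = (-1146/(-663))*(-214 + (8 - 1*27)) = (-1146*(-1/663))*(-214 + (8 - 27)) = 382*(-214 - 19)/221 = (382/221)*(-233) = -89006/221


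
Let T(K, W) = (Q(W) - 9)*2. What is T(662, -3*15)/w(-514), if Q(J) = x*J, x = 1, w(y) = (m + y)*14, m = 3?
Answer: 54/3577 ≈ 0.015096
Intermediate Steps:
w(y) = 42 + 14*y (w(y) = (3 + y)*14 = 42 + 14*y)
Q(J) = J (Q(J) = 1*J = J)
T(K, W) = -18 + 2*W (T(K, W) = (W - 9)*2 = (-9 + W)*2 = -18 + 2*W)
T(662, -3*15)/w(-514) = (-18 + 2*(-3*15))/(42 + 14*(-514)) = (-18 + 2*(-45))/(42 - 7196) = (-18 - 90)/(-7154) = -108*(-1/7154) = 54/3577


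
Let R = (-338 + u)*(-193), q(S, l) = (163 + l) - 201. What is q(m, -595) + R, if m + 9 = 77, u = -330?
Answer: 128291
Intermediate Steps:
m = 68 (m = -9 + 77 = 68)
q(S, l) = -38 + l
R = 128924 (R = (-338 - 330)*(-193) = -668*(-193) = 128924)
q(m, -595) + R = (-38 - 595) + 128924 = -633 + 128924 = 128291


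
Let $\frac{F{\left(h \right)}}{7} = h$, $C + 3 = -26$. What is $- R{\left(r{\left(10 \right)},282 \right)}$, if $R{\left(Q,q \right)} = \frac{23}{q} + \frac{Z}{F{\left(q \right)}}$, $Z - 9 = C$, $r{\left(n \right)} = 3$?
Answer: $- \frac{1}{14} \approx -0.071429$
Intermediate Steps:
$C = -29$ ($C = -3 - 26 = -29$)
$F{\left(h \right)} = 7 h$
$Z = -20$ ($Z = 9 - 29 = -20$)
$R{\left(Q,q \right)} = \frac{141}{7 q}$ ($R{\left(Q,q \right)} = \frac{23}{q} - \frac{20}{7 q} = \frac{141}{7 q}$)
$- R{\left(r{\left(10 \right)},282 \right)} = - \frac{141}{7 \cdot 282} = \left(-1\right) \frac{1}{14} = - \frac{1}{14}$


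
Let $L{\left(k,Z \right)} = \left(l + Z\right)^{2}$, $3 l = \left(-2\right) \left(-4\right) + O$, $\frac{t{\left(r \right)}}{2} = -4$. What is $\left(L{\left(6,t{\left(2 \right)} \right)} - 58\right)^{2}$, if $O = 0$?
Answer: $\frac{70756}{81} \approx 873.53$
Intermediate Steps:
$t{\left(r \right)} = -8$ ($t{\left(r \right)} = 2 \left(-4\right) = -8$)
$l = \frac{8}{3}$ ($l = \frac{\left(-2\right) \left(-4\right) + 0}{3} = \frac{8 + 0}{3} = \frac{1}{3} \cdot 8 = \frac{8}{3} \approx 2.6667$)
$L{\left(k,Z \right)} = \left(\frac{8}{3} + Z\right)^{2}$
$\left(L{\left(6,t{\left(2 \right)} \right)} - 58\right)^{2} = \left(\frac{\left(8 + 3 \left(-8\right)\right)^{2}}{9} - 58\right)^{2} = \left(\frac{\left(8 - 24\right)^{2}}{9} - 58\right)^{2} = \left(\frac{\left(-16\right)^{2}}{9} - 58\right)^{2} = \left(\frac{1}{9} \cdot 256 - 58\right)^{2} = \left(\frac{256}{9} - 58\right)^{2} = \left(- \frac{266}{9}\right)^{2} = \frac{70756}{81}$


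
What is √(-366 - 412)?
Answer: I*√778 ≈ 27.893*I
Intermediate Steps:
√(-366 - 412) = √(-778) = I*√778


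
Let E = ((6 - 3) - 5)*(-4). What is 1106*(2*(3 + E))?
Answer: 24332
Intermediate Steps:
E = 8 (E = (3 - 5)*(-4) = -2*(-4) = 8)
1106*(2*(3 + E)) = 1106*(2*(3 + 8)) = 1106*(2*11) = 1106*22 = 24332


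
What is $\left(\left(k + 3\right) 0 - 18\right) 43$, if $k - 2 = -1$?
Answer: $-774$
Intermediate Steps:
$k = 1$ ($k = 2 - 1 = 1$)
$\left(\left(k + 3\right) 0 - 18\right) 43 = \left(\left(1 + 3\right) 0 - 18\right) 43 = \left(4 \cdot 0 - 18\right) 43 = \left(0 - 18\right) 43 = \left(-18\right) 43 = -774$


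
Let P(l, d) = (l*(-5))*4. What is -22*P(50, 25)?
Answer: 22000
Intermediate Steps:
P(l, d) = -20*l (P(l, d) = -5*l*4 = -20*l)
-22*P(50, 25) = -(-440)*50 = -22*(-1000) = 22000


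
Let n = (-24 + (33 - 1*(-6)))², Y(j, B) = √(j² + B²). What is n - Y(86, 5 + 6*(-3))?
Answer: 225 - √7565 ≈ 138.02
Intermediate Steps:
Y(j, B) = √(B² + j²)
n = 225 (n = (-24 + (33 + 6))² = (-24 + 39)² = 15² = 225)
n - Y(86, 5 + 6*(-3)) = 225 - √((5 + 6*(-3))² + 86²) = 225 - √((5 - 18)² + 7396) = 225 - √((-13)² + 7396) = 225 - √(169 + 7396) = 225 - √7565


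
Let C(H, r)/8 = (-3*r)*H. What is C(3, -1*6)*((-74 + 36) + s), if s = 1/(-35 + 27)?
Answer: -16470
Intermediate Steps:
C(H, r) = -24*H*r (C(H, r) = 8*((-3*r)*H) = 8*(-3*H*r) = -24*H*r)
s = -⅛ (s = 1/(-8) = -⅛ ≈ -0.12500)
C(3, -1*6)*((-74 + 36) + s) = (-24*3*(-1*6))*((-74 + 36) - ⅛) = (-24*3*(-6))*(-38 - ⅛) = 432*(-305/8) = -16470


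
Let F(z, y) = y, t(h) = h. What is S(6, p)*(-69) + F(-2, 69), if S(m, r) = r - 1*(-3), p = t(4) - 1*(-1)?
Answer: -483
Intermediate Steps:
p = 5 (p = 4 - 1*(-1) = 4 + 1 = 5)
S(m, r) = 3 + r (S(m, r) = r + 3 = 3 + r)
S(6, p)*(-69) + F(-2, 69) = (3 + 5)*(-69) + 69 = 8*(-69) + 69 = -552 + 69 = -483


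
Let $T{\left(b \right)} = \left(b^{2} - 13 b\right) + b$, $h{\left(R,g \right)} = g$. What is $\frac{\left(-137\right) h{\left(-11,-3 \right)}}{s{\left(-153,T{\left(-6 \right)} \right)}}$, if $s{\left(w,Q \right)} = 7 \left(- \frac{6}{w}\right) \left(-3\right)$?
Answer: $- \frac{6987}{14} \approx -499.07$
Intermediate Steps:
$T{\left(b \right)} = b^{2} - 12 b$
$s{\left(w,Q \right)} = \frac{126}{w}$ ($s{\left(w,Q \right)} = - \frac{42}{w} \left(-3\right) = \frac{126}{w}$)
$\frac{\left(-137\right) h{\left(-11,-3 \right)}}{s{\left(-153,T{\left(-6 \right)} \right)}} = \frac{\left(-137\right) \left(-3\right)}{126 \frac{1}{-153}} = \frac{411}{126 \left(- \frac{1}{153}\right)} = \frac{411}{- \frac{14}{17}} = 411 \left(- \frac{17}{14}\right) = - \frac{6987}{14}$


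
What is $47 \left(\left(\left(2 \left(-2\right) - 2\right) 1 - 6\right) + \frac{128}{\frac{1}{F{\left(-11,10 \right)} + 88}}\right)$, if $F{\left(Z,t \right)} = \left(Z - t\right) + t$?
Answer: $462668$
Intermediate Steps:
$F{\left(Z,t \right)} = Z$
$47 \left(\left(\left(2 \left(-2\right) - 2\right) 1 - 6\right) + \frac{128}{\frac{1}{F{\left(-11,10 \right)} + 88}}\right) = 47 \left(\left(\left(2 \left(-2\right) - 2\right) 1 - 6\right) + \frac{128}{\frac{1}{-11 + 88}}\right) = 47 \left(\left(\left(-4 - 2\right) 1 - 6\right) + \frac{128}{\frac{1}{77}}\right) = 47 \left(\left(\left(-6\right) 1 - 6\right) + 128 \frac{1}{\frac{1}{77}}\right) = 47 \left(\left(-6 - 6\right) + 128 \cdot 77\right) = 47 \left(-12 + 9856\right) = 47 \cdot 9844 = 462668$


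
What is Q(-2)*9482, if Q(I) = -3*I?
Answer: 56892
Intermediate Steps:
Q(-2)*9482 = -3*(-2)*9482 = 6*9482 = 56892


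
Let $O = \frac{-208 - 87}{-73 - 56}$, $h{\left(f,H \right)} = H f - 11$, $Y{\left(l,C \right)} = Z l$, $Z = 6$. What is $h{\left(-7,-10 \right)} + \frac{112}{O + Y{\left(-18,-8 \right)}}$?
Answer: $\frac{790135}{13637} \approx 57.941$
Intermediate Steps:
$Y{\left(l,C \right)} = 6 l$
$h{\left(f,H \right)} = -11 + H f$
$O = \frac{295}{129}$ ($O = - \frac{295}{-129} = \left(-295\right) \left(- \frac{1}{129}\right) = \frac{295}{129} \approx 2.2868$)
$h{\left(-7,-10 \right)} + \frac{112}{O + Y{\left(-18,-8 \right)}} = \left(-11 - -70\right) + \frac{112}{\frac{295}{129} + 6 \left(-18\right)} = \left(-11 + 70\right) + \frac{112}{\frac{295}{129} - 108} = 59 + \frac{112}{- \frac{13637}{129}} = 59 + 112 \left(- \frac{129}{13637}\right) = 59 - \frac{14448}{13637} = \frac{790135}{13637}$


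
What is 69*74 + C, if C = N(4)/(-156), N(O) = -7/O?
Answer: 3186151/624 ≈ 5106.0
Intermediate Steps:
C = 7/624 (C = -7/4/(-156) = -7*1/4*(-1/156) = -7/4*(-1/156) = 7/624 ≈ 0.011218)
69*74 + C = 69*74 + 7/624 = 5106 + 7/624 = 3186151/624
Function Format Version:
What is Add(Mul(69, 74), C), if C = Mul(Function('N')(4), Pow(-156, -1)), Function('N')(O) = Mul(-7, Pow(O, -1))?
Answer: Rational(3186151, 624) ≈ 5106.0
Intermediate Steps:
C = Rational(7, 624) (C = Mul(Mul(-7, Pow(4, -1)), Pow(-156, -1)) = Mul(Mul(-7, Rational(1, 4)), Rational(-1, 156)) = Mul(Rational(-7, 4), Rational(-1, 156)) = Rational(7, 624) ≈ 0.011218)
Add(Mul(69, 74), C) = Add(Mul(69, 74), Rational(7, 624)) = Add(5106, Rational(7, 624)) = Rational(3186151, 624)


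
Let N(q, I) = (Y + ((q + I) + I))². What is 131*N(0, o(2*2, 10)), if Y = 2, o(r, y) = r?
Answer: 13100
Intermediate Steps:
N(q, I) = (2 + q + 2*I)² (N(q, I) = (2 + ((q + I) + I))² = (2 + ((I + q) + I))² = (2 + (q + 2*I))² = (2 + q + 2*I)²)
131*N(0, o(2*2, 10)) = 131*(2 + 0 + 2*(2*2))² = 131*(2 + 0 + 2*4)² = 131*(2 + 0 + 8)² = 131*10² = 131*100 = 13100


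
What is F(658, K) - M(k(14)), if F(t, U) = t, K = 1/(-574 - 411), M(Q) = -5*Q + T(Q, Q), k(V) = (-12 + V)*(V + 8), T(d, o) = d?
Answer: 834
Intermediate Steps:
k(V) = (-12 + V)*(8 + V)
M(Q) = -4*Q (M(Q) = -5*Q + Q = -4*Q)
K = -1/985 (K = 1/(-985) = -1/985 ≈ -0.0010152)
F(658, K) - M(k(14)) = 658 - (-4)*(-96 + 14² - 4*14) = 658 - (-4)*(-96 + 196 - 56) = 658 - (-4)*44 = 658 - 1*(-176) = 658 + 176 = 834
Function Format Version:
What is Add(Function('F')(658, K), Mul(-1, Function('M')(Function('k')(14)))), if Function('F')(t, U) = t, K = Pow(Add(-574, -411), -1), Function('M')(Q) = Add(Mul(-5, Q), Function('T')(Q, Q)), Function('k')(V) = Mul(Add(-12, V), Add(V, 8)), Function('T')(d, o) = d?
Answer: 834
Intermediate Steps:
Function('k')(V) = Mul(Add(-12, V), Add(8, V))
Function('M')(Q) = Mul(-4, Q) (Function('M')(Q) = Add(Mul(-5, Q), Q) = Mul(-4, Q))
K = Rational(-1, 985) (K = Pow(-985, -1) = Rational(-1, 985) ≈ -0.0010152)
Add(Function('F')(658, K), Mul(-1, Function('M')(Function('k')(14)))) = Add(658, Mul(-1, Mul(-4, Add(-96, Pow(14, 2), Mul(-4, 14))))) = Add(658, Mul(-1, Mul(-4, Add(-96, 196, -56)))) = Add(658, Mul(-1, Mul(-4, 44))) = Add(658, Mul(-1, -176)) = Add(658, 176) = 834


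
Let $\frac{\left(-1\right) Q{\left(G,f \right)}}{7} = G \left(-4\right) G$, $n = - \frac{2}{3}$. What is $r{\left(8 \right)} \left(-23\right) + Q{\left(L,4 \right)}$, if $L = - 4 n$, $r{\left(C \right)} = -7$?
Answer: $\frac{3241}{9} \approx 360.11$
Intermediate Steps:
$n = - \frac{2}{3}$ ($n = \left(-2\right) \frac{1}{3} = - \frac{2}{3} \approx -0.66667$)
$L = \frac{8}{3}$ ($L = \left(-4\right) \left(- \frac{2}{3}\right) = \frac{8}{3} \approx 2.6667$)
$Q{\left(G,f \right)} = 28 G^{2}$ ($Q{\left(G,f \right)} = - 7 G \left(-4\right) G = - 7 - 4 G G = - 7 \left(- 4 G^{2}\right) = 28 G^{2}$)
$r{\left(8 \right)} \left(-23\right) + Q{\left(L,4 \right)} = \left(-7\right) \left(-23\right) + 28 \left(\frac{8}{3}\right)^{2} = 161 + 28 \cdot \frac{64}{9} = 161 + \frac{1792}{9} = \frac{3241}{9}$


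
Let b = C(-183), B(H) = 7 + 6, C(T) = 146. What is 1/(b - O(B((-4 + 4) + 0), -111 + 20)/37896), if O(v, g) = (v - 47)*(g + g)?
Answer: 9474/1381657 ≈ 0.0068570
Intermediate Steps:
B(H) = 13
b = 146
O(v, g) = 2*g*(-47 + v) (O(v, g) = (-47 + v)*(2*g) = 2*g*(-47 + v))
1/(b - O(B((-4 + 4) + 0), -111 + 20)/37896) = 1/(146 - 2*(-111 + 20)*(-47 + 13)/37896) = 1/(146 - 2*(-91)*(-34)/37896) = 1/(146 - 6188/37896) = 1/(146 - 1*1547/9474) = 1/(146 - 1547/9474) = 1/(1381657/9474) = 9474/1381657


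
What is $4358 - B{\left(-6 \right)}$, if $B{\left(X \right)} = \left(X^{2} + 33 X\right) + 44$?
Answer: $4476$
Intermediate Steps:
$B{\left(X \right)} = 44 + X^{2} + 33 X$
$4358 - B{\left(-6 \right)} = 4358 - \left(44 + \left(-6\right)^{2} + 33 \left(-6\right)\right) = 4358 - \left(44 + 36 - 198\right) = 4358 - -118 = 4358 + 118 = 4476$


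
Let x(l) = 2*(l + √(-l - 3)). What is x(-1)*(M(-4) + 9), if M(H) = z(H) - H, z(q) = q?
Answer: -18 + 18*I*√2 ≈ -18.0 + 25.456*I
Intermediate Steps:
x(l) = 2*l + 2*√(-3 - l) (x(l) = 2*(l + √(-3 - l)) = 2*l + 2*√(-3 - l))
M(H) = 0 (M(H) = H - H = 0)
x(-1)*(M(-4) + 9) = (2*(-1) + 2*√(-3 - 1*(-1)))*(0 + 9) = (-2 + 2*√(-3 + 1))*9 = (-2 + 2*√(-2))*9 = (-2 + 2*(I*√2))*9 = (-2 + 2*I*√2)*9 = -18 + 18*I*√2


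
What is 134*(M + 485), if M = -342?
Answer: 19162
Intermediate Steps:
134*(M + 485) = 134*(-342 + 485) = 134*143 = 19162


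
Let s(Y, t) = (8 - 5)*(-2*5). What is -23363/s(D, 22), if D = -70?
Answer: 23363/30 ≈ 778.77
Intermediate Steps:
s(Y, t) = -30 (s(Y, t) = 3*(-10) = -30)
-23363/s(D, 22) = -23363/(-30) = -23363*(-1/30) = 23363/30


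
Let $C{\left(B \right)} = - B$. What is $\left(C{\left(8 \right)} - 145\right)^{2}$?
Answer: $23409$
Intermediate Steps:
$\left(C{\left(8 \right)} - 145\right)^{2} = \left(\left(-1\right) 8 - 145\right)^{2} = \left(-8 - 145\right)^{2} = \left(-153\right)^{2} = 23409$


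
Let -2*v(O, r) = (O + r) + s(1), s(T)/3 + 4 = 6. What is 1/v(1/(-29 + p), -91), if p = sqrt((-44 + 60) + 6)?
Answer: 69644/2961103 - sqrt(22)/2961103 ≈ 0.023518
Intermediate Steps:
s(T) = 6 (s(T) = -12 + 3*6 = -12 + 18 = 6)
p = sqrt(22) (p = sqrt(16 + 6) = sqrt(22) ≈ 4.6904)
v(O, r) = -3 - O/2 - r/2 (v(O, r) = -((O + r) + 6)/2 = -(6 + O + r)/2 = -3 - O/2 - r/2)
1/v(1/(-29 + p), -91) = 1/(-3 - 1/(2*(-29 + sqrt(22))) - 1/2*(-91)) = 1/(-3 - 1/(2*(-29 + sqrt(22))) + 91/2) = 1/(85/2 - 1/(2*(-29 + sqrt(22))))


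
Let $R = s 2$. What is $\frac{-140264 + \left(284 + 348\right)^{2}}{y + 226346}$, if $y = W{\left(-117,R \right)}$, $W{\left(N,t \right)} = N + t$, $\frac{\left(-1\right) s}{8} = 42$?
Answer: $\frac{259160}{225557} \approx 1.149$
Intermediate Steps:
$s = -336$ ($s = \left(-8\right) 42 = -336$)
$R = -672$ ($R = \left(-336\right) 2 = -672$)
$y = -789$ ($y = -117 - 672 = -789$)
$\frac{-140264 + \left(284 + 348\right)^{2}}{y + 226346} = \frac{-140264 + \left(284 + 348\right)^{2}}{-789 + 226346} = \frac{-140264 + 632^{2}}{225557} = \left(-140264 + 399424\right) \frac{1}{225557} = 259160 \cdot \frac{1}{225557} = \frac{259160}{225557}$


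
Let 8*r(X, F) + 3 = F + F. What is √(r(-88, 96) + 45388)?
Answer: √726586/4 ≈ 213.10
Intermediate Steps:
r(X, F) = -3/8 + F/4 (r(X, F) = -3/8 + (F + F)/8 = -3/8 + (2*F)/8 = -3/8 + F/4)
√(r(-88, 96) + 45388) = √((-3/8 + (¼)*96) + 45388) = √((-3/8 + 24) + 45388) = √(189/8 + 45388) = √(363293/8) = √726586/4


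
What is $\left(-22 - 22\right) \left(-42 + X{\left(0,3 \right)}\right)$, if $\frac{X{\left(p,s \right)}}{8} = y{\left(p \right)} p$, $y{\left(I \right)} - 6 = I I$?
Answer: $1848$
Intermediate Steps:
$y{\left(I \right)} = 6 + I^{2}$ ($y{\left(I \right)} = 6 + I I = 6 + I^{2}$)
$X{\left(p,s \right)} = 8 p \left(6 + p^{2}\right)$ ($X{\left(p,s \right)} = 8 \left(6 + p^{2}\right) p = 8 p \left(6 + p^{2}\right)$)
$\left(-22 - 22\right) \left(-42 + X{\left(0,3 \right)}\right) = \left(-22 - 22\right) \left(-42 + 8 \cdot 0 \left(6 + 0^{2}\right)\right) = \left(-22 - 22\right) \left(-42 + 8 \cdot 0 \left(6 + 0\right)\right) = - 44 \left(-42 + 8 \cdot 0 \cdot 6\right) = - 44 \left(-42 + 0\right) = \left(-44\right) \left(-42\right) = 1848$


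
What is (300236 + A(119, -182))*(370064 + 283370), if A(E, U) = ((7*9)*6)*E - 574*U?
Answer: 293840121724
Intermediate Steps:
A(E, U) = -574*U + 378*E (A(E, U) = (63*6)*E - 574*U = 378*E - 574*U = -574*U + 378*E)
(300236 + A(119, -182))*(370064 + 283370) = (300236 + (-574*(-182) + 378*119))*(370064 + 283370) = (300236 + (104468 + 44982))*653434 = (300236 + 149450)*653434 = 449686*653434 = 293840121724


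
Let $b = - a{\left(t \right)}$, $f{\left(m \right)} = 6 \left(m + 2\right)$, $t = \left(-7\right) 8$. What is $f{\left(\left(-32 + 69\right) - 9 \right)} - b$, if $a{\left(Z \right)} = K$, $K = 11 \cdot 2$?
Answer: $202$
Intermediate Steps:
$t = -56$
$K = 22$
$a{\left(Z \right)} = 22$
$f{\left(m \right)} = 12 + 6 m$ ($f{\left(m \right)} = 6 \left(2 + m\right) = 12 + 6 m$)
$b = -22$ ($b = \left(-1\right) 22 = -22$)
$f{\left(\left(-32 + 69\right) - 9 \right)} - b = \left(12 + 6 \left(\left(-32 + 69\right) - 9\right)\right) - -22 = \left(12 + 6 \left(37 - 9\right)\right) + 22 = \left(12 + 6 \cdot 28\right) + 22 = \left(12 + 168\right) + 22 = 180 + 22 = 202$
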